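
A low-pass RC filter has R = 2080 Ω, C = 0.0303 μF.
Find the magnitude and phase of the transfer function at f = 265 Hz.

Step 1 — Angular frequency: ω = 2π·265 = 1665 rad/s.
Step 2 — Transfer function: H(jω) = 1/(1 + jωRC).
Step 3 — Denominator: 1 + jωRC = 1 + j·1665·2080·3.03e-08 = 1 + j0.1049.
Step 4 — H = 0.9891 - j0.1038.
Step 5 — Magnitude: |H| = 0.9945 (-0.0 dB); phase: φ = -6.0°.

|H| = 0.9945 (-0.0 dB), φ = -6.0°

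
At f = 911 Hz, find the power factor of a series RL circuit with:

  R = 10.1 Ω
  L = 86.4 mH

Step 1 — Angular frequency: ω = 2π·f = 2π·911 = 5724 rad/s.
Step 2 — Component impedances:
  R: Z = R = 10.1 Ω
  L: Z = jωL = j·5724·0.0864 = 0 + j494.6 Ω
Step 3 — Series combination: Z_total = R + L = 10.1 + j494.6 Ω = 494.7∠88.8° Ω.
Step 4 — Power factor: PF = cos(φ) = Re(Z)/|Z| = 10.1/494.7 = 0.02042.
Step 5 — Type: Im(Z) = 494.6 ⇒ lagging (phase φ = 88.8°).

PF = 0.02042 (lagging, φ = 88.8°)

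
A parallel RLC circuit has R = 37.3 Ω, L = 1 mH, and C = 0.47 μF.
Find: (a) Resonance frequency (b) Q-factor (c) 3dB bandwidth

Step 1 — Resonance: ω₀ = 1/√(LC) = 1/√(0.001·4.7e-07) = 4.613e+04 rad/s.
Step 2 — f₀ = ω₀/(2π) = 7341 Hz.
Step 3 — Parallel Q: Q = R/(ω₀L) = 37.3/(4.613e+04·0.001) = 0.8086.
Step 4 — Bandwidth: Δω = ω₀/Q = 5.704e+04 rad/s; BW = Δω/(2π) = 9078 Hz.

(a) f₀ = 7341 Hz  (b) Q = 0.8086  (c) BW = 9078 Hz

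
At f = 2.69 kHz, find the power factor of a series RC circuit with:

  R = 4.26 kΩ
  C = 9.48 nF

Step 1 — Angular frequency: ω = 2π·f = 2π·2690 = 1.69e+04 rad/s.
Step 2 — Component impedances:
  R: Z = R = 4260 Ω
  C: Z = 1/(jωC) = -j/(ω·C) = 0 - j6241 Ω
Step 3 — Series combination: Z_total = R + C = 4260 - j6241 Ω = 7556∠-55.7° Ω.
Step 4 — Power factor: PF = cos(φ) = Re(Z)/|Z| = 4260/7556 = 0.5638.
Step 5 — Type: Im(Z) = -6241 ⇒ leading (phase φ = -55.7°).

PF = 0.5638 (leading, φ = -55.7°)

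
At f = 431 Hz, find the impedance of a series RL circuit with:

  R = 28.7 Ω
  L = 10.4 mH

Step 1 — Angular frequency: ω = 2π·f = 2π·431 = 2708 rad/s.
Step 2 — Component impedances:
  R: Z = R = 28.7 Ω
  L: Z = jωL = j·2708·0.0104 = 0 + j28.16 Ω
Step 3 — Series combination: Z_total = R + L = 28.7 + j28.16 Ω = 40.21∠44.5° Ω.

Z = 28.7 + j28.16 Ω = 40.21∠44.5° Ω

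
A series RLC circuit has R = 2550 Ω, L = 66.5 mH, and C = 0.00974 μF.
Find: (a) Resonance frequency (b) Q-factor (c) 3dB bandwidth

Step 1 — Resonance condition Im(Z)=0 gives ω₀ = 1/√(LC).
Step 2 — ω₀ = 1/√(0.0665·9.74e-09) = 3.929e+04 rad/s.
Step 3 — f₀ = ω₀/(2π) = 6254 Hz.
Step 4 — Series Q: Q = ω₀L/R = 3.929e+04·0.0665/2550 = 1.025.
Step 5 — 3dB bandwidth: Δω = ω₀/Q = 3.835e+04 rad/s; BW = Δω/(2π) = 6103 Hz.

(a) f₀ = 6254 Hz  (b) Q = 1.025  (c) BW = 6103 Hz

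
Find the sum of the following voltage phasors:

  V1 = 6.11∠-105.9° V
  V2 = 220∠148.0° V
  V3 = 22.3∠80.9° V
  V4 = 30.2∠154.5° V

Step 1 — Convert each phasor to rectangular form:
  V1 = 6.11·(cos(-105.9°) + j·sin(-105.9°)) = -1.674 - j5.876 V
  V2 = 220·(cos(148.0°) + j·sin(148.0°)) = -186.6 + j116.6 V
  V3 = 22.3·(cos(80.9°) + j·sin(80.9°)) = 3.527 + j22.02 V
  V4 = 30.2·(cos(154.5°) + j·sin(154.5°)) = -27.26 + j13 V
Step 2 — Sum components: V_total = -212 + j145.7 V.
Step 3 — Convert to polar: |V_total| = 257.2 V, ∠V_total = 145.5°.

V_total = 257.2∠145.5° V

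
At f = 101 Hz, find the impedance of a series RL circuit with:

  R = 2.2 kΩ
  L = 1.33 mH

Step 1 — Angular frequency: ω = 2π·f = 2π·101 = 634.6 rad/s.
Step 2 — Component impedances:
  R: Z = R = 2200 Ω
  L: Z = jωL = j·634.6·0.00133 = 0 + j0.844 Ω
Step 3 — Series combination: Z_total = R + L = 2200 + j0.844 Ω = 2200∠0.0° Ω.

Z = 2200 + j0.844 Ω = 2200∠0.0° Ω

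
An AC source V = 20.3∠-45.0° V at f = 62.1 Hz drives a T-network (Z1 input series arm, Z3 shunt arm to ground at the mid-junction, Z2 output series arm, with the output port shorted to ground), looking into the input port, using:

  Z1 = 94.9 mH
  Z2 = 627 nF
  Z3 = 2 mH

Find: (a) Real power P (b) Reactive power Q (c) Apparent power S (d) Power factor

Step 1 — Angular frequency: ω = 2π·f = 2π·62.1 = 390.2 rad/s.
Step 2 — Component impedances:
  Z1: Z = jωL = j·390.2·0.0949 = 0 + j37.03 Ω
  Z2: Z = 1/(jωC) = -j/(ω·C) = 0 - j4088 Ω
  Z3: Z = jωL = j·390.2·0.002 = 0 + j0.7804 Ω
Step 3 — With the output port shorted to ground, the output series arm Z2 runs from the junction to ground; the shunt arm Z3 also runs from the junction to ground. They appear in parallel: Z3 || Z2 = 0 + j0.7805 Ω.
Step 4 — Series with input arm Z1: Z_in = Z1 + (Z3 || Z2) = 0 + j37.81 Ω = 37.81∠90.0° Ω.
Step 5 — Source phasor: V = 20.3∠-45.0° V = 14.35 - j14.35 V.
Step 6 — Current: I = V / Z = -0.3797 - j0.3797 A = 0.5369∠-135.0° A.
Step 7 — Complex power: S = V·I* = 0 + j10.9 VA.
Step 8 — Real power: P = Re(S) = 0 W.
Step 9 — Reactive power: Q = Im(S) = 10.9 VAR.
Step 10 — Apparent power: |S| = 10.9 VA.
Step 11 — Power factor: PF = P/|S| = 0 (lagging).

(a) P = 0 W  (b) Q = 10.9 VAR  (c) S = 10.9 VA  (d) PF = 0 (lagging)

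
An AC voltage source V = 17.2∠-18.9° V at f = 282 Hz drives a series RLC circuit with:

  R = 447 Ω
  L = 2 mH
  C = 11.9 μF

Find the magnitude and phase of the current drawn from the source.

Step 1 — Angular frequency: ω = 2π·f = 2π·282 = 1772 rad/s.
Step 2 — Component impedances:
  R: Z = R = 447 Ω
  L: Z = jωL = j·1772·0.002 = 0 + j3.544 Ω
  C: Z = 1/(jωC) = -j/(ω·C) = 0 - j47.43 Ω
Step 3 — Series combination: Z_total = R + L + C = 447 - j43.88 Ω = 449.1∠-5.6° Ω.
Step 4 — Source phasor: V = 17.2∠-18.9° V = 16.27 - j5.571 V.
Step 5 — Ohm's law: I = V / Z_total = (16.27 - j5.571) / (447 - j43.88) = 0.03727 - j0.008805 A.
Step 6 — Convert to polar: |I| = 0.03829 A, ∠I = -13.3°.

I = 0.03829∠-13.3° A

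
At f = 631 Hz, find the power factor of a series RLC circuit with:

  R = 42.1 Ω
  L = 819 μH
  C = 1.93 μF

Step 1 — Angular frequency: ω = 2π·f = 2π·631 = 3965 rad/s.
Step 2 — Component impedances:
  R: Z = R = 42.1 Ω
  L: Z = jωL = j·3965·0.000819 = 0 + j3.247 Ω
  C: Z = 1/(jωC) = -j/(ω·C) = 0 - j130.7 Ω
Step 3 — Series combination: Z_total = R + L + C = 42.1 - j127.4 Ω = 134.2∠-71.7° Ω.
Step 4 — Power factor: PF = cos(φ) = Re(Z)/|Z| = 42.1/134.2 = 0.3137.
Step 5 — Type: Im(Z) = -127.4 ⇒ leading (phase φ = -71.7°).

PF = 0.3137 (leading, φ = -71.7°)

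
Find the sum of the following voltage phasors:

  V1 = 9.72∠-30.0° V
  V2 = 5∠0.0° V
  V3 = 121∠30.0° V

Step 1 — Convert each phasor to rectangular form:
  V1 = 9.72·(cos(-30.0°) + j·sin(-30.0°)) = 8.418 - j4.86 V
  V2 = 5·(cos(0.0°) + j·sin(0.0°)) = 5 V
  V3 = 121·(cos(30.0°) + j·sin(30.0°)) = 104.8 + j60.5 V
Step 2 — Sum components: V_total = 118.2 + j55.64 V.
Step 3 — Convert to polar: |V_total| = 130.6 V, ∠V_total = 25.2°.

V_total = 130.6∠25.2° V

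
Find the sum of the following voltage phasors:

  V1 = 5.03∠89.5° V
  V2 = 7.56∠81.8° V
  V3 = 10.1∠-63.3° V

Step 1 — Convert each phasor to rectangular form:
  V1 = 5.03·(cos(89.5°) + j·sin(89.5°)) = 0.04389 + j5.03 V
  V2 = 7.56·(cos(81.8°) + j·sin(81.8°)) = 1.078 + j7.483 V
  V3 = 10.1·(cos(-63.3°) + j·sin(-63.3°)) = 4.538 - j9.023 V
Step 2 — Sum components: V_total = 5.66 + j3.489 V.
Step 3 — Convert to polar: |V_total| = 6.649 V, ∠V_total = 31.7°.

V_total = 6.649∠31.7° V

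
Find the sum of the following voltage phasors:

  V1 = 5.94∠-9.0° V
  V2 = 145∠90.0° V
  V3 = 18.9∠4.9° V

Step 1 — Convert each phasor to rectangular form:
  V1 = 5.94·(cos(-9.0°) + j·sin(-9.0°)) = 5.867 - j0.9292 V
  V2 = 145·(cos(90.0°) + j·sin(90.0°)) = 0 + j145 V
  V3 = 18.9·(cos(4.9°) + j·sin(4.9°)) = 18.83 + j1.614 V
Step 2 — Sum components: V_total = 24.7 + j145.7 V.
Step 3 — Convert to polar: |V_total| = 147.8 V, ∠V_total = 80.4°.

V_total = 147.8∠80.4° V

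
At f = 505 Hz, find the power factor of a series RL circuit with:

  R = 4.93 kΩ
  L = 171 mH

Step 1 — Angular frequency: ω = 2π·f = 2π·505 = 3173 rad/s.
Step 2 — Component impedances:
  R: Z = R = 4930 Ω
  L: Z = jωL = j·3173·0.171 = 0 + j542.6 Ω
Step 3 — Series combination: Z_total = R + L = 4930 + j542.6 Ω = 4960∠6.3° Ω.
Step 4 — Power factor: PF = cos(φ) = Re(Z)/|Z| = 4930/4960 = 0.994.
Step 5 — Type: Im(Z) = 542.6 ⇒ lagging (phase φ = 6.3°).

PF = 0.994 (lagging, φ = 6.3°)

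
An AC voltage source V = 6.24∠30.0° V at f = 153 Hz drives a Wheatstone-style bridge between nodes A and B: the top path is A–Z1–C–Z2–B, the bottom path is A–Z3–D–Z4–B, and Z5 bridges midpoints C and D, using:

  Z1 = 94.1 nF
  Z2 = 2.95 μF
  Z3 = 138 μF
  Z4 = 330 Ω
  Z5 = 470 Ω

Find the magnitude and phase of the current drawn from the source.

Step 1 — Angular frequency: ω = 2π·f = 2π·153 = 961.3 rad/s.
Step 2 — Component impedances:
  Z1: Z = 1/(jωC) = -j/(ω·C) = 0 - j1.105e+04 Ω
  Z2: Z = 1/(jωC) = -j/(ω·C) = 0 - j352.6 Ω
  Z3: Z = 1/(jωC) = -j/(ω·C) = 0 - j7.538 Ω
  Z4: Z = R = 330 Ω
  Z5: Z = R = 470 Ω
Step 3 — Bridge requires nodal analysis (the Z5 bridge couples midpoints C and D, so the two paths cannot be reduced to a simple series/parallel combination). Setting node B to ground and injecting 1 A at node A, the 3-node admittance system at A, C, D solves to V_A = Z_AB = 217.8 - j59.81 Ω = 225.9∠-15.4° Ω.
Step 4 — Source phasor: V = 6.24∠30.0° V = 5.404 + j3.12 V.
Step 5 — Ohm's law: I = V / Z_total = (5.404 + j3.12) / (217.8 - j59.81) = 0.01941 + j0.01965 A.
Step 6 — Convert to polar: |I| = 0.02762 A, ∠I = 45.4°.

I = 0.02762∠45.4° A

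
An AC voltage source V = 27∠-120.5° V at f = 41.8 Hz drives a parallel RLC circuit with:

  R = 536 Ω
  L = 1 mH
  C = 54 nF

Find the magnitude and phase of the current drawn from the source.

Step 1 — Angular frequency: ω = 2π·f = 2π·41.8 = 262.6 rad/s.
Step 2 — Component impedances:
  R: Z = R = 536 Ω
  L: Z = jωL = j·262.6·0.001 = 0 + j0.2626 Ω
  C: Z = 1/(jωC) = -j/(ω·C) = 0 - j7.051e+04 Ω
Step 3 — Parallel combination: 1/Z_total = 1/R + 1/L + 1/C; Z_total = 0.0001287 + j0.2626 Ω = 0.2626∠90.0° Ω.
Step 4 — Source phasor: V = 27∠-120.5° V = -13.7 - j23.26 V.
Step 5 — Ohm's law: I = V / Z_total = (-13.7 - j23.26) / (0.0001287 + j0.2626) = -88.6 + j52.13 A.
Step 6 — Convert to polar: |I| = 102.8 A, ∠I = 149.5°.

I = 102.8∠149.5° A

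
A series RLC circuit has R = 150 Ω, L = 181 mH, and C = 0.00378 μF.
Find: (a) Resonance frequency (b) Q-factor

Step 1 — Resonance condition Im(Z)=0 gives ω₀ = 1/√(LC).
Step 2 — ω₀ = 1/√(0.181·3.78e-09) = 3.823e+04 rad/s.
Step 3 — f₀ = ω₀/(2π) = 6085 Hz.
Step 4 — Series Q: Q = ω₀L/R = 3.823e+04·0.181/150 = 46.13.

(a) f₀ = 6085 Hz  (b) Q = 46.13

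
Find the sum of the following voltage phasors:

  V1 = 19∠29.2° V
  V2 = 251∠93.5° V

Step 1 — Convert each phasor to rectangular form:
  V1 = 19·(cos(29.2°) + j·sin(29.2°)) = 16.59 + j9.269 V
  V2 = 251·(cos(93.5°) + j·sin(93.5°)) = -15.32 + j250.5 V
Step 2 — Sum components: V_total = 1.262 + j259.8 V.
Step 3 — Convert to polar: |V_total| = 259.8 V, ∠V_total = 89.7°.

V_total = 259.8∠89.7° V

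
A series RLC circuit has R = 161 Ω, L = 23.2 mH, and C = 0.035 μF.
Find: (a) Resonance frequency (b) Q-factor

Step 1 — Resonance condition Im(Z)=0 gives ω₀ = 1/√(LC).
Step 2 — ω₀ = 1/√(0.0232·3.5e-08) = 3.509e+04 rad/s.
Step 3 — f₀ = ω₀/(2π) = 5585 Hz.
Step 4 — Series Q: Q = ω₀L/R = 3.509e+04·0.0232/161 = 5.057.

(a) f₀ = 5585 Hz  (b) Q = 5.057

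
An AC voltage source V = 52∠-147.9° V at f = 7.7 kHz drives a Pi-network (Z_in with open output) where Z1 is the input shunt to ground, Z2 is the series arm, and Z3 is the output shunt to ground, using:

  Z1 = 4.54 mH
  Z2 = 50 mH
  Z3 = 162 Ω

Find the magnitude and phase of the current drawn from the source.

Step 1 — Angular frequency: ω = 2π·f = 2π·7700 = 4.838e+04 rad/s.
Step 2 — Component impedances:
  Z1: Z = jωL = j·4.838e+04·0.00454 = 0 + j219.6 Ω
  Z2: Z = jωL = j·4.838e+04·0.05 = 0 + j2419 Ω
  Z3: Z = R = 162 Ω
Step 3 — With open output, the series arm Z2 and the output shunt Z3 appear in series to ground: Z2 + Z3 = 162 + j2419 Ω.
Step 4 — Parallel with input shunt Z1: Z_in = Z1 || (Z2 + Z3) = 1.118 + j201.4 Ω = 201.4∠89.7° Ω.
Step 5 — Source phasor: V = 52∠-147.9° V = -44.05 - j27.63 V.
Step 6 — Ohm's law: I = V / Z_total = (-44.05 - j27.63) / (1.118 + j201.4) = -0.1384 + j0.2179 A.
Step 7 — Convert to polar: |I| = 0.2581 A, ∠I = 122.4°.

I = 0.2581∠122.4° A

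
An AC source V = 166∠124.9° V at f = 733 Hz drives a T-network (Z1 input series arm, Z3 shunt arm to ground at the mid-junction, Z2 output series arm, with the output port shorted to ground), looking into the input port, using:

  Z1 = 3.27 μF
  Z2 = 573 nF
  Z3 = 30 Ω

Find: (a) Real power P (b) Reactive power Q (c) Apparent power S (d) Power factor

Step 1 — Angular frequency: ω = 2π·f = 2π·733 = 4606 rad/s.
Step 2 — Component impedances:
  Z1: Z = 1/(jωC) = -j/(ω·C) = 0 - j66.4 Ω
  Z2: Z = 1/(jωC) = -j/(ω·C) = 0 - j378.9 Ω
  Z3: Z = R = 30 Ω
Step 3 — With the output port shorted to ground, the output series arm Z2 runs from the junction to ground; the shunt arm Z3 also runs from the junction to ground. They appear in parallel: Z3 || Z2 = 29.81 - j2.36 Ω.
Step 4 — Series with input arm Z1: Z_in = Z1 + (Z3 || Z2) = 29.81 - j68.76 Ω = 74.95∠-66.6° Ω.
Step 5 — Source phasor: V = 166∠124.9° V = -94.98 + j136.1 V.
Step 6 — Current: I = V / Z = -2.171 - j0.4401 A = 2.215∠-168.5° A.
Step 7 — Complex power: S = V·I* = 146.3 - j337.3 VA.
Step 8 — Real power: P = Re(S) = 146.3 W.
Step 9 — Reactive power: Q = Im(S) = -337.3 VAR.
Step 10 — Apparent power: |S| = 367.7 VA.
Step 11 — Power factor: PF = P/|S| = 0.3978 (leading).

(a) P = 146.3 W  (b) Q = -337.3 VAR  (c) S = 367.7 VA  (d) PF = 0.3978 (leading)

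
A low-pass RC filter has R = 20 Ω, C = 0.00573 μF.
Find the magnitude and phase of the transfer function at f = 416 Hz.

Step 1 — Angular frequency: ω = 2π·416 = 2614 rad/s.
Step 2 — Transfer function: H(jω) = 1/(1 + jωRC).
Step 3 — Denominator: 1 + jωRC = 1 + j·2614·20·5.73e-09 = 1 + j0.0002995.
Step 4 — H = 1 - j0.0002995.
Step 5 — Magnitude: |H| = 1 (-0.0 dB); phase: φ = -0.0°.

|H| = 1 (-0.0 dB), φ = -0.0°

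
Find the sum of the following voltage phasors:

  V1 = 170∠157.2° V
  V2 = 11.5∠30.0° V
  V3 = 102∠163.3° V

Step 1 — Convert each phasor to rectangular form:
  V1 = 170·(cos(157.2°) + j·sin(157.2°)) = -156.7 + j65.88 V
  V2 = 11.5·(cos(30.0°) + j·sin(30.0°)) = 9.959 + j5.75 V
  V3 = 102·(cos(163.3°) + j·sin(163.3°)) = -97.7 + j29.31 V
Step 2 — Sum components: V_total = -244.5 + j100.9 V.
Step 3 — Convert to polar: |V_total| = 264.5 V, ∠V_total = 157.6°.

V_total = 264.5∠157.6° V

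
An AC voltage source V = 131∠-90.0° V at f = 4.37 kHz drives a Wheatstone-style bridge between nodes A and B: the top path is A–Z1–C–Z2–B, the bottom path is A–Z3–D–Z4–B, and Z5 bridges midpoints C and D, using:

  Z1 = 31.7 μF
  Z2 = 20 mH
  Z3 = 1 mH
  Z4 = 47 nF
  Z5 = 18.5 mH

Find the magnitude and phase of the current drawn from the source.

Step 1 — Angular frequency: ω = 2π·f = 2π·4370 = 2.746e+04 rad/s.
Step 2 — Component impedances:
  Z1: Z = 1/(jωC) = -j/(ω·C) = 0 - j1.149 Ω
  Z2: Z = jωL = j·2.746e+04·0.02 = 0 + j549.2 Ω
  Z3: Z = jωL = j·2.746e+04·0.001 = 0 + j27.46 Ω
  Z4: Z = 1/(jωC) = -j/(ω·C) = 0 - j774.9 Ω
  Z5: Z = jωL = j·2.746e+04·0.0185 = 0 + j508 Ω
Step 3 — Bridge requires nodal analysis (the Z5 bridge couples midpoints C and D, so the two paths cannot be reduced to a simple series/parallel combination). Setting node B to ground and injecting 1 A at node A, the 3-node admittance system at A, C, D solves to V_A = Z_AB = 0 + j2044 Ω = 2044∠90.0° Ω.
Step 4 — Source phasor: V = 131∠-90.0° V = 0 - j131 V.
Step 5 — Ohm's law: I = V / Z_total = (0 - j131) / (0 + j2044) = -0.06408 A.
Step 6 — Convert to polar: |I| = 0.06408 A, ∠I = -180.0°.

I = 0.06408∠-180.0° A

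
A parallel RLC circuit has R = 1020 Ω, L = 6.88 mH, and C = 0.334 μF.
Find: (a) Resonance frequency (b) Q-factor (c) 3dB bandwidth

Step 1 — Resonance: ω₀ = 1/√(LC) = 1/√(0.00688·3.34e-07) = 2.086e+04 rad/s.
Step 2 — f₀ = ω₀/(2π) = 3320 Hz.
Step 3 — Parallel Q: Q = R/(ω₀L) = 1020/(2.086e+04·0.00688) = 7.107.
Step 4 — Bandwidth: Δω = ω₀/Q = 2935 rad/s; BW = Δω/(2π) = 467.2 Hz.

(a) f₀ = 3320 Hz  (b) Q = 7.107  (c) BW = 467.2 Hz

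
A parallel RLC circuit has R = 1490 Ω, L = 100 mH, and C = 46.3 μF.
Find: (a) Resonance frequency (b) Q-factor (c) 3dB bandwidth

Step 1 — Resonance: ω₀ = 1/√(LC) = 1/√(0.1·4.63e-05) = 464.7 rad/s.
Step 2 — f₀ = ω₀/(2π) = 73.97 Hz.
Step 3 — Parallel Q: Q = R/(ω₀L) = 1490/(464.7·0.1) = 32.06.
Step 4 — Bandwidth: Δω = ω₀/Q = 14.5 rad/s; BW = Δω/(2π) = 2.307 Hz.

(a) f₀ = 73.97 Hz  (b) Q = 32.06  (c) BW = 2.307 Hz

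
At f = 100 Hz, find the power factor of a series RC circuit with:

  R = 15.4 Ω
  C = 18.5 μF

Step 1 — Angular frequency: ω = 2π·f = 2π·100 = 628.3 rad/s.
Step 2 — Component impedances:
  R: Z = R = 15.4 Ω
  C: Z = 1/(jωC) = -j/(ω·C) = 0 - j86.03 Ω
Step 3 — Series combination: Z_total = R + C = 15.4 - j86.03 Ω = 87.4∠-79.9° Ω.
Step 4 — Power factor: PF = cos(φ) = Re(Z)/|Z| = 15.4/87.4 = 0.1762.
Step 5 — Type: Im(Z) = -86.03 ⇒ leading (phase φ = -79.9°).

PF = 0.1762 (leading, φ = -79.9°)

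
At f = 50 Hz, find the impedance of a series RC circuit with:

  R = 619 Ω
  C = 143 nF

Step 1 — Angular frequency: ω = 2π·f = 2π·50 = 314.2 rad/s.
Step 2 — Component impedances:
  R: Z = R = 619 Ω
  C: Z = 1/(jωC) = -j/(ω·C) = 0 - j2.226e+04 Ω
Step 3 — Series combination: Z_total = R + C = 619 - j2.226e+04 Ω = 2.227e+04∠-88.4° Ω.

Z = 619 - j2.226e+04 Ω = 2.227e+04∠-88.4° Ω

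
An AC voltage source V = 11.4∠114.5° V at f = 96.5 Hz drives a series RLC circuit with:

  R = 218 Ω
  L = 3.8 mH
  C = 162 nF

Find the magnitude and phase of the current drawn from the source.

Step 1 — Angular frequency: ω = 2π·f = 2π·96.5 = 606.3 rad/s.
Step 2 — Component impedances:
  R: Z = R = 218 Ω
  L: Z = jωL = j·606.3·0.0038 = 0 + j2.304 Ω
  C: Z = 1/(jωC) = -j/(ω·C) = 0 - j1.018e+04 Ω
Step 3 — Series combination: Z_total = R + L + C = 218 - j1.018e+04 Ω = 1.018e+04∠-88.8° Ω.
Step 4 — Source phasor: V = 11.4∠114.5° V = -4.728 + j10.37 V.
Step 5 — Ohm's law: I = V / Z_total = (-4.728 + j10.37) / (218 - j1.018e+04) = -0.001029 - j0.0004424 A.
Step 6 — Convert to polar: |I| = 0.00112 A, ∠I = -156.7°.

I = 0.00112∠-156.7° A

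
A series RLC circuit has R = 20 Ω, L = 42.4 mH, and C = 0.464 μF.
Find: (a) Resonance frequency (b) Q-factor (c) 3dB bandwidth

Step 1 — Resonance condition Im(Z)=0 gives ω₀ = 1/√(LC).
Step 2 — ω₀ = 1/√(0.0424·4.64e-07) = 7129 rad/s.
Step 3 — f₀ = ω₀/(2π) = 1135 Hz.
Step 4 — Series Q: Q = ω₀L/R = 7129·0.0424/20 = 15.11.
Step 5 — 3dB bandwidth: Δω = ω₀/Q = 471.7 rad/s; BW = Δω/(2π) = 75.07 Hz.

(a) f₀ = 1135 Hz  (b) Q = 15.11  (c) BW = 75.07 Hz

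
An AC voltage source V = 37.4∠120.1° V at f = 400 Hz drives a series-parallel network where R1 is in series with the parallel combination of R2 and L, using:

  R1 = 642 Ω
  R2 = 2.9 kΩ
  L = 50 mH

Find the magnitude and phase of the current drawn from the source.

Step 1 — Angular frequency: ω = 2π·f = 2π·400 = 2513 rad/s.
Step 2 — Component impedances:
  R1: Z = R = 642 Ω
  R2: Z = R = 2900 Ω
  L: Z = jωL = j·2513·0.05 = 0 + j125.7 Ω
Step 3 — Parallel branch: R2 || L = 1/(1/R2 + 1/L) = 5.435 + j125.4 Ω.
Step 4 — Series with R1: Z_total = R1 + (R2 || L) = 647.4 + j125.4 Ω = 659.5∠11.0° Ω.
Step 5 — Source phasor: V = 37.4∠120.1° V = -18.76 + j32.36 V.
Step 6 — Ohm's law: I = V / Z_total = (-18.76 + j32.36) / (647.4 + j125.4) = -0.01859 + j0.05358 A.
Step 7 — Convert to polar: |I| = 0.05671 A, ∠I = 109.1°.

I = 0.05671∠109.1° A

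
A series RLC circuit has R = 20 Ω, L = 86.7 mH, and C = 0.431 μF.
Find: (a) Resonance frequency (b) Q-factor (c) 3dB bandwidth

Step 1 — Resonance: ω₀ = 1/√(LC) = 1/√(0.0867·4.31e-07) = 5173 rad/s.
Step 2 — f₀ = ω₀/(2π) = 823.3 Hz.
Step 3 — Series Q: Q = ω₀L/R = 5173·0.0867/20 = 22.43.
Step 4 — Bandwidth: Δω = ω₀/Q = 230.7 rad/s; BW = Δω/(2π) = 36.71 Hz.

(a) f₀ = 823.3 Hz  (b) Q = 22.43  (c) BW = 36.71 Hz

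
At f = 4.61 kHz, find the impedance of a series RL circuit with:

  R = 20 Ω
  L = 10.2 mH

Step 1 — Angular frequency: ω = 2π·f = 2π·4610 = 2.897e+04 rad/s.
Step 2 — Component impedances:
  R: Z = R = 20 Ω
  L: Z = jωL = j·2.897e+04·0.0102 = 0 + j295.4 Ω
Step 3 — Series combination: Z_total = R + L = 20 + j295.4 Ω = 296.1∠86.1° Ω.

Z = 20 + j295.4 Ω = 296.1∠86.1° Ω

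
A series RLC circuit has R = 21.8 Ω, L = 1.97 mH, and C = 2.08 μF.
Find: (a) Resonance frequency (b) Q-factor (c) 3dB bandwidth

Step 1 — Resonance: ω₀ = 1/√(LC) = 1/√(0.00197·2.08e-06) = 1.562e+04 rad/s.
Step 2 — f₀ = ω₀/(2π) = 2486 Hz.
Step 3 — Series Q: Q = ω₀L/R = 1.562e+04·0.00197/21.8 = 1.412.
Step 4 — Bandwidth: Δω = ω₀/Q = 1.107e+04 rad/s; BW = Δω/(2π) = 1761 Hz.

(a) f₀ = 2486 Hz  (b) Q = 1.412  (c) BW = 1761 Hz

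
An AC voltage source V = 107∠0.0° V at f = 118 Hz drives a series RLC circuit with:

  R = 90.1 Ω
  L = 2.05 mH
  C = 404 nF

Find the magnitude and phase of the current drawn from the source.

Step 1 — Angular frequency: ω = 2π·f = 2π·118 = 741.4 rad/s.
Step 2 — Component impedances:
  R: Z = R = 90.1 Ω
  L: Z = jωL = j·741.4·0.00205 = 0 + j1.52 Ω
  C: Z = 1/(jωC) = -j/(ω·C) = 0 - j3339 Ω
Step 3 — Series combination: Z_total = R + L + C = 90.1 - j3337 Ω = 3338∠-88.5° Ω.
Step 4 — Source phasor: V = 107∠0.0° V = 107 V.
Step 5 — Ohm's law: I = V / Z_total = (107) / (90.1 - j3337) = 0.0008651 + j0.03204 A.
Step 6 — Convert to polar: |I| = 0.03205 A, ∠I = 88.5°.

I = 0.03205∠88.5° A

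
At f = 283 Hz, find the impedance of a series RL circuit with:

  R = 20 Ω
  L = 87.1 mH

Step 1 — Angular frequency: ω = 2π·f = 2π·283 = 1778 rad/s.
Step 2 — Component impedances:
  R: Z = R = 20 Ω
  L: Z = jωL = j·1778·0.0871 = 0 + j154.9 Ω
Step 3 — Series combination: Z_total = R + L = 20 + j154.9 Ω = 156.2∠82.6° Ω.

Z = 20 + j154.9 Ω = 156.2∠82.6° Ω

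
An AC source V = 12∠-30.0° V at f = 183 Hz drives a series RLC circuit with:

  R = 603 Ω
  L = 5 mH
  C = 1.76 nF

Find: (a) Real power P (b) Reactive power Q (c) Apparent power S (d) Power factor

Step 1 — Angular frequency: ω = 2π·f = 2π·183 = 1150 rad/s.
Step 2 — Component impedances:
  R: Z = R = 603 Ω
  L: Z = jωL = j·1150·0.005 = 0 + j5.749 Ω
  C: Z = 1/(jωC) = -j/(ω·C) = 0 - j4.941e+05 Ω
Step 3 — Series combination: Z_total = R + L + C = 603 - j4.941e+05 Ω = 4.941e+05∠-89.9° Ω.
Step 4 — Source phasor: V = 12∠-30.0° V = 10.39 - j6 V.
Step 5 — Current: I = V / Z = 1.217e-05 + j2.102e-05 A = 2.428e-05∠59.9° A.
Step 6 — Complex power: S = V·I* = 3.556e-07 - j0.0002914 VA.
Step 7 — Real power: P = Re(S) = 3.556e-07 W.
Step 8 — Reactive power: Q = Im(S) = -0.0002914 VAR.
Step 9 — Apparent power: |S| = 0.0002914 VA.
Step 10 — Power factor: PF = P/|S| = 0.00122 (leading).

(a) P = 3.556e-07 W  (b) Q = -0.0002914 VAR  (c) S = 0.0002914 VA  (d) PF = 0.00122 (leading)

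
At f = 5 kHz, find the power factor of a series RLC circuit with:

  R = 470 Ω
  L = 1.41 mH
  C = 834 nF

Step 1 — Angular frequency: ω = 2π·f = 2π·5000 = 3.142e+04 rad/s.
Step 2 — Component impedances:
  R: Z = R = 470 Ω
  L: Z = jωL = j·3.142e+04·0.00141 = 0 + j44.3 Ω
  C: Z = 1/(jωC) = -j/(ω·C) = 0 - j38.17 Ω
Step 3 — Series combination: Z_total = R + L + C = 470 + j6.13 Ω = 470∠0.7° Ω.
Step 4 — Power factor: PF = cos(φ) = Re(Z)/|Z| = 470/470.04 = 0.9999.
Step 5 — Type: Im(Z) = 6.13 ⇒ lagging (phase φ = 0.7°).

PF = 0.9999 (lagging, φ = 0.7°)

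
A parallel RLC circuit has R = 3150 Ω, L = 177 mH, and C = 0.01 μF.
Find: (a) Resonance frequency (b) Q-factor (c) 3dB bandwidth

Step 1 — Resonance: ω₀ = 1/√(LC) = 1/√(0.177·1e-08) = 2.377e+04 rad/s.
Step 2 — f₀ = ω₀/(2π) = 3783 Hz.
Step 3 — Parallel Q: Q = R/(ω₀L) = 3150/(2.377e+04·0.177) = 0.7487.
Step 4 — Bandwidth: Δω = ω₀/Q = 3.175e+04 rad/s; BW = Δω/(2π) = 5053 Hz.

(a) f₀ = 3783 Hz  (b) Q = 0.7487  (c) BW = 5053 Hz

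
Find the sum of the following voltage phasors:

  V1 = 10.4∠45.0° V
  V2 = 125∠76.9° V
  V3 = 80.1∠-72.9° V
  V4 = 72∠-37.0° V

Step 1 — Convert each phasor to rectangular form:
  V1 = 10.4·(cos(45.0°) + j·sin(45.0°)) = 7.354 + j7.354 V
  V2 = 125·(cos(76.9°) + j·sin(76.9°)) = 28.33 + j121.7 V
  V3 = 80.1·(cos(-72.9°) + j·sin(-72.9°)) = 23.55 - j76.56 V
  V4 = 72·(cos(-37.0°) + j·sin(-37.0°)) = 57.5 - j43.33 V
Step 2 — Sum components: V_total = 116.7 + j9.211 V.
Step 3 — Convert to polar: |V_total| = 117.1 V, ∠V_total = 4.5°.

V_total = 117.1∠4.5° V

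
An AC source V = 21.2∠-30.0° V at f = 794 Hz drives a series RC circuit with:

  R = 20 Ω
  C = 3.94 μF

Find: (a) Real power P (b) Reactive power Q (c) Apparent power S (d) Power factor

Step 1 — Angular frequency: ω = 2π·f = 2π·794 = 4989 rad/s.
Step 2 — Component impedances:
  R: Z = R = 20 Ω
  C: Z = 1/(jωC) = -j/(ω·C) = 0 - j50.87 Ω
Step 3 — Series combination: Z_total = R + C = 20 - j50.87 Ω = 54.66∠-68.5° Ω.
Step 4 — Source phasor: V = 21.2∠-30.0° V = 18.36 - j10.6 V.
Step 5 — Current: I = V / Z = 0.3033 + j0.2416 A = 0.3878∠38.5° A.
Step 6 — Complex power: S = V·I* = 3.008 - j7.652 VA.
Step 7 — Real power: P = Re(S) = 3.008 W.
Step 8 — Reactive power: Q = Im(S) = -7.652 VAR.
Step 9 — Apparent power: |S| = 8.222 VA.
Step 10 — Power factor: PF = P/|S| = 0.3659 (leading).

(a) P = 3.008 W  (b) Q = -7.652 VAR  (c) S = 8.222 VA  (d) PF = 0.3659 (leading)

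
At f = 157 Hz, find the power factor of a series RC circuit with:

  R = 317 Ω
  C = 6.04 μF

Step 1 — Angular frequency: ω = 2π·f = 2π·157 = 986.5 rad/s.
Step 2 — Component impedances:
  R: Z = R = 317 Ω
  C: Z = 1/(jωC) = -j/(ω·C) = 0 - j167.8 Ω
Step 3 — Series combination: Z_total = R + C = 317 - j167.8 Ω = 358.7∠-27.9° Ω.
Step 4 — Power factor: PF = cos(φ) = Re(Z)/|Z| = 317/358.69 = 0.8838.
Step 5 — Type: Im(Z) = -167.8 ⇒ leading (phase φ = -27.9°).

PF = 0.8838 (leading, φ = -27.9°)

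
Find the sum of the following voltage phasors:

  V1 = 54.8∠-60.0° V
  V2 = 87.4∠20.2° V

Step 1 — Convert each phasor to rectangular form:
  V1 = 54.8·(cos(-60.0°) + j·sin(-60.0°)) = 27.4 - j47.46 V
  V2 = 87.4·(cos(20.2°) + j·sin(20.2°)) = 82.02 + j30.18 V
Step 2 — Sum components: V_total = 109.4 - j17.28 V.
Step 3 — Convert to polar: |V_total| = 110.8 V, ∠V_total = -9.0°.

V_total = 110.8∠-9.0° V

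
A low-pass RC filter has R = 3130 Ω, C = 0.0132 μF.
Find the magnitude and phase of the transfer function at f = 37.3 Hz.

Step 1 — Angular frequency: ω = 2π·37.3 = 234.4 rad/s.
Step 2 — Transfer function: H(jω) = 1/(1 + jωRC).
Step 3 — Denominator: 1 + jωRC = 1 + j·234.4·3130·1.32e-08 = 1 + j0.009683.
Step 4 — H = 0.9999 - j0.009682.
Step 5 — Magnitude: |H| = 1 (-0.0 dB); phase: φ = -0.6°.

|H| = 1 (-0.0 dB), φ = -0.6°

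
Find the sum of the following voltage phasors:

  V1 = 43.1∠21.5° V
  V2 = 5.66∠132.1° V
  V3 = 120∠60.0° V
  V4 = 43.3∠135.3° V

Step 1 — Convert each phasor to rectangular form:
  V1 = 43.1·(cos(21.5°) + j·sin(21.5°)) = 40.1 + j15.8 V
  V2 = 5.66·(cos(132.1°) + j·sin(132.1°)) = -3.795 + j4.2 V
  V3 = 120·(cos(60.0°) + j·sin(60.0°)) = 60 + j103.9 V
  V4 = 43.3·(cos(135.3°) + j·sin(135.3°)) = -30.78 + j30.46 V
Step 2 — Sum components: V_total = 65.53 + j154.4 V.
Step 3 — Convert to polar: |V_total| = 167.7 V, ∠V_total = 67.0°.

V_total = 167.7∠67.0° V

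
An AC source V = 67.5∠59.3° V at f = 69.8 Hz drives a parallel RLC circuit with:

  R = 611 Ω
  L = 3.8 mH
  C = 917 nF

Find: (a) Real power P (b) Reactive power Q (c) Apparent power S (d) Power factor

Step 1 — Angular frequency: ω = 2π·f = 2π·69.8 = 438.6 rad/s.
Step 2 — Component impedances:
  R: Z = R = 611 Ω
  L: Z = jωL = j·438.6·0.0038 = 0 + j1.667 Ω
  C: Z = 1/(jωC) = -j/(ω·C) = 0 - j2487 Ω
Step 3 — Parallel combination: 1/Z_total = 1/R + 1/L + 1/C; Z_total = 0.004552 + j1.668 Ω = 1.668∠89.8° Ω.
Step 4 — Source phasor: V = 67.5∠59.3° V = 34.46 + j58.04 V.
Step 5 — Current: I = V / Z = 34.86 - j20.57 A = 40.48∠-30.5° A.
Step 6 — Complex power: S = V·I* = 7.457 + j2732 VA.
Step 7 — Real power: P = Re(S) = 7.457 W.
Step 8 — Reactive power: Q = Im(S) = 2732 VAR.
Step 9 — Apparent power: |S| = 2732 VA.
Step 10 — Power factor: PF = P/|S| = 0.002729 (lagging).

(a) P = 7.457 W  (b) Q = 2732 VAR  (c) S = 2732 VA  (d) PF = 0.002729 (lagging)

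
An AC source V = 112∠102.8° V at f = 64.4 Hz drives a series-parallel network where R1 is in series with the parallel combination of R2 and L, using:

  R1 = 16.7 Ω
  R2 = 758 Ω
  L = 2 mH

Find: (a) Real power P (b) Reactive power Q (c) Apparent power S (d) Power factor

Step 1 — Angular frequency: ω = 2π·f = 2π·64.4 = 404.6 rad/s.
Step 2 — Component impedances:
  R1: Z = R = 16.7 Ω
  R2: Z = R = 758 Ω
  L: Z = jωL = j·404.6·0.002 = 0 + j0.8093 Ω
Step 3 — Parallel branch: R2 || L = 1/(1/R2 + 1/L) = 0.000864 + j0.8093 Ω.
Step 4 — Series with R1: Z_total = R1 + (R2 || L) = 16.7 + j0.8093 Ω = 16.72∠2.8° Ω.
Step 5 — Source phasor: V = 112∠102.8° V = -24.81 + j109.2 V.
Step 6 — Current: I = V / Z = -1.166 + j6.596 A = 6.698∠100.0° A.
Step 7 — Complex power: S = V·I* = 749.3 + j36.31 VA.
Step 8 — Real power: P = Re(S) = 749.3 W.
Step 9 — Reactive power: Q = Im(S) = 36.31 VAR.
Step 10 — Apparent power: |S| = 750.2 VA.
Step 11 — Power factor: PF = P/|S| = 0.9988 (lagging).

(a) P = 749.3 W  (b) Q = 36.31 VAR  (c) S = 750.2 VA  (d) PF = 0.9988 (lagging)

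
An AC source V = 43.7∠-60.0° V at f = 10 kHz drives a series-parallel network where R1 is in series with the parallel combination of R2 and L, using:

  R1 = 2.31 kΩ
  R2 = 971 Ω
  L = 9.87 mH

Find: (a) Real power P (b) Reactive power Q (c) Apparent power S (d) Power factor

Step 1 — Angular frequency: ω = 2π·f = 2π·1e+04 = 6.283e+04 rad/s.
Step 2 — Component impedances:
  R1: Z = R = 2310 Ω
  R2: Z = R = 971 Ω
  L: Z = jωL = j·6.283e+04·0.00987 = 0 + j620.2 Ω
Step 3 — Parallel branch: R2 || L = 1/(1/R2 + 1/L) = 281.3 + j440.5 Ω.
Step 4 — Series with R1: Z_total = R1 + (R2 || L) = 2591 + j440.5 Ω = 2628∠9.6° Ω.
Step 5 — Source phasor: V = 43.7∠-60.0° V = 21.85 - j37.85 V.
Step 6 — Current: I = V / Z = 0.005782 - j0.01559 A = 0.01663∠-69.6° A.
Step 7 — Complex power: S = V·I* = 0.7163 + j0.1218 VA.
Step 8 — Real power: P = Re(S) = 0.7163 W.
Step 9 — Reactive power: Q = Im(S) = 0.1218 VAR.
Step 10 — Apparent power: |S| = 0.7265 VA.
Step 11 — Power factor: PF = P/|S| = 0.9859 (lagging).

(a) P = 0.7163 W  (b) Q = 0.1218 VAR  (c) S = 0.7265 VA  (d) PF = 0.9859 (lagging)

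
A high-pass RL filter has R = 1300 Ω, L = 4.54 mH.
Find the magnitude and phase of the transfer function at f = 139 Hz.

Step 1 — Angular frequency: ω = 2π·139 = 873.4 rad/s.
Step 2 — Transfer function: H(jω) = jωL/(R + jωL).
Step 3 — Numerator jωL = j·3.965; denominator R + jωL = 1300 + j3.965.
Step 4 — H = 9.303e-06 + j0.00305.
Step 5 — Magnitude: |H| = 0.00305 (-50.3 dB); phase: φ = 89.8°.

|H| = 0.00305 (-50.3 dB), φ = 89.8°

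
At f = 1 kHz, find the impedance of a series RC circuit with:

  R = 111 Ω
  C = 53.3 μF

Step 1 — Angular frequency: ω = 2π·f = 2π·1000 = 6283 rad/s.
Step 2 — Component impedances:
  R: Z = R = 111 Ω
  C: Z = 1/(jωC) = -j/(ω·C) = 0 - j2.986 Ω
Step 3 — Series combination: Z_total = R + C = 111 - j2.986 Ω = 111∠-1.5° Ω.

Z = 111 - j2.986 Ω = 111∠-1.5° Ω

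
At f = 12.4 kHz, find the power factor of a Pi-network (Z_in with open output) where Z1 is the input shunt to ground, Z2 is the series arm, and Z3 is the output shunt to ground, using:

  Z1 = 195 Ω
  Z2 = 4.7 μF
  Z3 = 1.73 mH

Step 1 — Angular frequency: ω = 2π·f = 2π·1.24e+04 = 7.791e+04 rad/s.
Step 2 — Component impedances:
  Z1: Z = R = 195 Ω
  Z2: Z = 1/(jωC) = -j/(ω·C) = 0 - j2.731 Ω
  Z3: Z = jωL = j·7.791e+04·0.00173 = 0 + j134.8 Ω
Step 3 — With open output, the series arm Z2 and the output shunt Z3 appear in series to ground: Z2 + Z3 = 0 + j132.1 Ω.
Step 4 — Parallel with input shunt Z1: Z_in = Z1 || (Z2 + Z3) = 61.31 + j90.54 Ω = 109.3∠55.9° Ω.
Step 5 — Power factor: PF = cos(φ) = Re(Z)/|Z| = 61.311/109.34 = 0.5607.
Step 6 — Type: Im(Z) = 90.54 ⇒ lagging (phase φ = 55.9°).

PF = 0.5607 (lagging, φ = 55.9°)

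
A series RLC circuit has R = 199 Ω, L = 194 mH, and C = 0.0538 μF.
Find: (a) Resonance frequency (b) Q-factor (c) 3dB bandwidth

Step 1 — Resonance: ω₀ = 1/√(LC) = 1/√(0.194·5.38e-08) = 9788 rad/s.
Step 2 — f₀ = ω₀/(2π) = 1558 Hz.
Step 3 — Series Q: Q = ω₀L/R = 9788·0.194/199 = 9.542.
Step 4 — Bandwidth: Δω = ω₀/Q = 1026 rad/s; BW = Δω/(2π) = 163.3 Hz.

(a) f₀ = 1558 Hz  (b) Q = 9.542  (c) BW = 163.3 Hz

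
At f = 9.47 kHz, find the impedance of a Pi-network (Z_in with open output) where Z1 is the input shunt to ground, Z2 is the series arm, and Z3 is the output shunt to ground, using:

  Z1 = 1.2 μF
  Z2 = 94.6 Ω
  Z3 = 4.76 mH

Step 1 — Angular frequency: ω = 2π·f = 2π·9470 = 5.95e+04 rad/s.
Step 2 — Component impedances:
  Z1: Z = 1/(jωC) = -j/(ω·C) = 0 - j14.01 Ω
  Z2: Z = R = 94.6 Ω
  Z3: Z = jωL = j·5.95e+04·0.00476 = 0 + j283.2 Ω
Step 3 — With open output, the series arm Z2 and the output shunt Z3 appear in series to ground: Z2 + Z3 = 94.6 + j283.2 Ω.
Step 4 — Parallel with input shunt Z1: Z_in = Z1 || (Z2 + Z3) = 0.2279 - j14.65 Ω = 14.66∠-89.1° Ω.

Z = 0.2279 - j14.65 Ω = 14.66∠-89.1° Ω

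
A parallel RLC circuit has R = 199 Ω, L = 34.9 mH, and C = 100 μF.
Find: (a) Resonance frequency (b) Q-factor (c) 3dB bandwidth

Step 1 — Resonance: ω₀ = 1/√(LC) = 1/√(0.0349·0.0001) = 535.3 rad/s.
Step 2 — f₀ = ω₀/(2π) = 85.19 Hz.
Step 3 — Parallel Q: Q = R/(ω₀L) = 199/(535.3·0.0349) = 10.65.
Step 4 — Bandwidth: Δω = ω₀/Q = 50.25 rad/s; BW = Δω/(2π) = 7.998 Hz.

(a) f₀ = 85.19 Hz  (b) Q = 10.65  (c) BW = 7.998 Hz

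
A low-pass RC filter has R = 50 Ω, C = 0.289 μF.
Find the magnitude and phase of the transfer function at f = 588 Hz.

Step 1 — Angular frequency: ω = 2π·588 = 3695 rad/s.
Step 2 — Transfer function: H(jω) = 1/(1 + jωRC).
Step 3 — Denominator: 1 + jωRC = 1 + j·3695·50·2.89e-07 = 1 + j0.05339.
Step 4 — H = 0.9972 - j0.05323.
Step 5 — Magnitude: |H| = 0.9986 (-0.0 dB); phase: φ = -3.1°.

|H| = 0.9986 (-0.0 dB), φ = -3.1°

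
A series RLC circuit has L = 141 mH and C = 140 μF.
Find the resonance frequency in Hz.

Step 1 — Resonance condition Im(Z)=0 gives ω₀ = 1/√(LC).
Step 2 — ω₀ = 1/√(0.141·0.00014) = 225.1 rad/s.
Step 3 — f₀ = ω₀/(2π) = 35.82 Hz.

f₀ = 35.82 Hz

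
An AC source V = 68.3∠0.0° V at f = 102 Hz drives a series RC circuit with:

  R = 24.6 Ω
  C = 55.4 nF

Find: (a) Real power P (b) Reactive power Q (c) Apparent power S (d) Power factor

Step 1 — Angular frequency: ω = 2π·f = 2π·102 = 640.9 rad/s.
Step 2 — Component impedances:
  R: Z = R = 24.6 Ω
  C: Z = 1/(jωC) = -j/(ω·C) = 0 - j2.817e+04 Ω
Step 3 — Series combination: Z_total = R + C = 24.6 - j2.817e+04 Ω = 2.817e+04∠-89.9° Ω.
Step 4 — Source phasor: V = 68.3∠0.0° V = 68.3 V.
Step 5 — Current: I = V / Z = 2.118e-06 + j0.002425 A = 0.002425∠89.9° A.
Step 6 — Complex power: S = V·I* = 0.0001447 - j0.1656 VA.
Step 7 — Real power: P = Re(S) = 0.0001447 W.
Step 8 — Reactive power: Q = Im(S) = -0.1656 VAR.
Step 9 — Apparent power: |S| = 0.1656 VA.
Step 10 — Power factor: PF = P/|S| = 0.0008734 (leading).

(a) P = 0.0001447 W  (b) Q = -0.1656 VAR  (c) S = 0.1656 VA  (d) PF = 0.0008734 (leading)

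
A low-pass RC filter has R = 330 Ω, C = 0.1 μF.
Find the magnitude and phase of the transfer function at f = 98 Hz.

Step 1 — Angular frequency: ω = 2π·98 = 615.8 rad/s.
Step 2 — Transfer function: H(jω) = 1/(1 + jωRC).
Step 3 — Denominator: 1 + jωRC = 1 + j·615.8·330·1e-07 = 1 + j0.02032.
Step 4 — H = 0.9996 - j0.02031.
Step 5 — Magnitude: |H| = 0.9998 (-0.0 dB); phase: φ = -1.2°.

|H| = 0.9998 (-0.0 dB), φ = -1.2°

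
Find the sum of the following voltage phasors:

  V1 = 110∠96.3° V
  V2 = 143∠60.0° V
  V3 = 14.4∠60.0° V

Step 1 — Convert each phasor to rectangular form:
  V1 = 110·(cos(96.3°) + j·sin(96.3°)) = -12.07 + j109.3 V
  V2 = 143·(cos(60.0°) + j·sin(60.0°)) = 71.5 + j123.8 V
  V3 = 14.4·(cos(60.0°) + j·sin(60.0°)) = 7.2 + j12.47 V
Step 2 — Sum components: V_total = 66.63 + j245.6 V.
Step 3 — Convert to polar: |V_total| = 254.5 V, ∠V_total = 74.8°.

V_total = 254.5∠74.8° V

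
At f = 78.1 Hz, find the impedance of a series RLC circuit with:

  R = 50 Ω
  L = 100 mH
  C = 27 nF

Step 1 — Angular frequency: ω = 2π·f = 2π·78.1 = 490.7 rad/s.
Step 2 — Component impedances:
  R: Z = R = 50 Ω
  L: Z = jωL = j·490.7·0.1 = 0 + j49.07 Ω
  C: Z = 1/(jωC) = -j/(ω·C) = 0 - j7.548e+04 Ω
Step 3 — Series combination: Z_total = R + L + C = 50 - j7.543e+04 Ω = 7.543e+04∠-90.0° Ω.

Z = 50 - j7.543e+04 Ω = 7.543e+04∠-90.0° Ω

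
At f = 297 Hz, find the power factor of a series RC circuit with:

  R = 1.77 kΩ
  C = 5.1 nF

Step 1 — Angular frequency: ω = 2π·f = 2π·297 = 1866 rad/s.
Step 2 — Component impedances:
  R: Z = R = 1770 Ω
  C: Z = 1/(jωC) = -j/(ω·C) = 0 - j1.051e+05 Ω
Step 3 — Series combination: Z_total = R + C = 1770 - j1.051e+05 Ω = 1.051e+05∠-89.0° Ω.
Step 4 — Power factor: PF = cos(φ) = Re(Z)/|Z| = 1770/1.051e+05 = 0.01684.
Step 5 — Type: Im(Z) = -1.051e+05 ⇒ leading (phase φ = -89.0°).

PF = 0.01684 (leading, φ = -89.0°)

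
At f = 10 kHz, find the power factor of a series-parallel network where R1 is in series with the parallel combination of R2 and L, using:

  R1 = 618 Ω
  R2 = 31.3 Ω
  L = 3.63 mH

Step 1 — Angular frequency: ω = 2π·f = 2π·1e+04 = 6.283e+04 rad/s.
Step 2 — Component impedances:
  R1: Z = R = 618 Ω
  R2: Z = R = 31.3 Ω
  L: Z = jωL = j·6.283e+04·0.00363 = 0 + j228.1 Ω
Step 3 — Parallel branch: R2 || L = 1/(1/R2 + 1/L) = 30.72 + j4.216 Ω.
Step 4 — Series with R1: Z_total = R1 + (R2 || L) = 648.7 + j4.216 Ω = 648.7∠0.4° Ω.
Step 5 — Power factor: PF = cos(φ) = Re(Z)/|Z| = 648.7/648.7 = 1.
Step 6 — Type: Im(Z) = 4.216 ⇒ lagging (phase φ = 0.4°).

PF = 1 (lagging, φ = 0.4°)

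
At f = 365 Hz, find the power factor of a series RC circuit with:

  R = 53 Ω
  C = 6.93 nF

Step 1 — Angular frequency: ω = 2π·f = 2π·365 = 2293 rad/s.
Step 2 — Component impedances:
  R: Z = R = 53 Ω
  C: Z = 1/(jωC) = -j/(ω·C) = 0 - j6.292e+04 Ω
Step 3 — Series combination: Z_total = R + C = 53 - j6.292e+04 Ω = 6.292e+04∠-90.0° Ω.
Step 4 — Power factor: PF = cos(φ) = Re(Z)/|Z| = 53/6.292e+04 = 0.0008423.
Step 5 — Type: Im(Z) = -6.292e+04 ⇒ leading (phase φ = -90.0°).

PF = 0.0008423 (leading, φ = -90.0°)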